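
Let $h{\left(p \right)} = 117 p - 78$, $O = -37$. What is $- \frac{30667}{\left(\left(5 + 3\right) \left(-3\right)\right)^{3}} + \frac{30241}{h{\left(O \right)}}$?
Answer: $- \frac{94300705}{20307456} \approx -4.6436$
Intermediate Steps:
$h{\left(p \right)} = -78 + 117 p$
$- \frac{30667}{\left(\left(5 + 3\right) \left(-3\right)\right)^{3}} + \frac{30241}{h{\left(O \right)}} = - \frac{30667}{\left(\left(5 + 3\right) \left(-3\right)\right)^{3}} + \frac{30241}{-78 + 117 \left(-37\right)} = - \frac{30667}{\left(8 \left(-3\right)\right)^{3}} + \frac{30241}{-78 - 4329} = - \frac{30667}{\left(-24\right)^{3}} + \frac{30241}{-4407} = - \frac{30667}{-13824} + 30241 \left(- \frac{1}{4407}\right) = \left(-30667\right) \left(- \frac{1}{13824}\right) - \frac{30241}{4407} = \frac{30667}{13824} - \frac{30241}{4407} = - \frac{94300705}{20307456}$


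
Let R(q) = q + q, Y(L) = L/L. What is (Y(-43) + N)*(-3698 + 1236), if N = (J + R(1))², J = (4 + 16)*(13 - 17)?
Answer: -14981270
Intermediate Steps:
Y(L) = 1
J = -80 (J = 20*(-4) = -80)
R(q) = 2*q
N = 6084 (N = (-80 + 2*1)² = (-80 + 2)² = (-78)² = 6084)
(Y(-43) + N)*(-3698 + 1236) = (1 + 6084)*(-3698 + 1236) = 6085*(-2462) = -14981270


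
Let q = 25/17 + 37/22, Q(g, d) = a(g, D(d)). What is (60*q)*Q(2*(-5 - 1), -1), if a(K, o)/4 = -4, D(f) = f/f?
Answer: -565920/187 ≈ -3026.3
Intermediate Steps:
D(f) = 1
a(K, o) = -16 (a(K, o) = 4*(-4) = -16)
Q(g, d) = -16
q = 1179/374 (q = 25*(1/17) + 37*(1/22) = 25/17 + 37/22 = 1179/374 ≈ 3.1524)
(60*q)*Q(2*(-5 - 1), -1) = (60*(1179/374))*(-16) = (35370/187)*(-16) = -565920/187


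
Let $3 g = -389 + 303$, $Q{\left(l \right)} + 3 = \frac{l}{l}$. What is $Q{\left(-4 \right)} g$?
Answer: $\frac{172}{3} \approx 57.333$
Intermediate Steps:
$Q{\left(l \right)} = -2$ ($Q{\left(l \right)} = -3 + \frac{l}{l} = -3 + 1 = -2$)
$g = - \frac{86}{3}$ ($g = \frac{-389 + 303}{3} = \frac{1}{3} \left(-86\right) = - \frac{86}{3} \approx -28.667$)
$Q{\left(-4 \right)} g = \left(-2\right) \left(- \frac{86}{3}\right) = \frac{172}{3}$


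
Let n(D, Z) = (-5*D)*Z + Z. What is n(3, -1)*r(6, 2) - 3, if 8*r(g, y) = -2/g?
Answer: -43/12 ≈ -3.5833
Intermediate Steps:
r(g, y) = -1/(4*g) (r(g, y) = (-2/g)/8 = -1/(4*g))
n(D, Z) = Z - 5*D*Z (n(D, Z) = -5*D*Z + Z = Z - 5*D*Z)
n(3, -1)*r(6, 2) - 3 = (-(1 - 5*3))*(-¼/6) - 3 = (-(1 - 15))*(-¼*⅙) - 3 = -1*(-14)*(-1/24) - 3 = 14*(-1/24) - 3 = -7/12 - 3 = -43/12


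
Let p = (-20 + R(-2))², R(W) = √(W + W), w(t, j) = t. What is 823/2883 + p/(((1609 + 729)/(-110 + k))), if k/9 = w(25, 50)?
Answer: 66607997/3370227 - 4600*I/1169 ≈ 19.764 - 3.935*I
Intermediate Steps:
R(W) = √2*√W (R(W) = √(2*W) = √2*√W)
k = 225 (k = 9*25 = 225)
p = (-20 + 2*I)² (p = (-20 + √2*√(-2))² = (-20 + √2*(I*√2))² = (-20 + 2*I)² ≈ 396.0 - 80.0*I)
823/2883 + p/(((1609 + 729)/(-110 + k))) = 823/2883 + (396 - 80*I)/(((1609 + 729)/(-110 + 225))) = 823*(1/2883) + (396 - 80*I)/((2338/115)) = 823/2883 + (396 - 80*I)/((2338*(1/115))) = 823/2883 + (396 - 80*I)/(2338/115) = 823/2883 + (396 - 80*I)*(115/2338) = 823/2883 + (22770/1169 - 4600*I/1169) = 66607997/3370227 - 4600*I/1169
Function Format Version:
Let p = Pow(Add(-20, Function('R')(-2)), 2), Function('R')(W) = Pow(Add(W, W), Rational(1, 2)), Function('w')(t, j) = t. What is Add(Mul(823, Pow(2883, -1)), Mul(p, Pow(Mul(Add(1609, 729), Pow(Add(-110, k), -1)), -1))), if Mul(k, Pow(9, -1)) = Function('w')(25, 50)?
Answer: Add(Rational(66607997, 3370227), Mul(Rational(-4600, 1169), I)) ≈ Add(19.764, Mul(-3.9350, I))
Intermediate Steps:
Function('R')(W) = Mul(Pow(2, Rational(1, 2)), Pow(W, Rational(1, 2))) (Function('R')(W) = Pow(Mul(2, W), Rational(1, 2)) = Mul(Pow(2, Rational(1, 2)), Pow(W, Rational(1, 2))))
k = 225 (k = Mul(9, 25) = 225)
p = Pow(Add(-20, Mul(2, I)), 2) (p = Pow(Add(-20, Mul(Pow(2, Rational(1, 2)), Pow(-2, Rational(1, 2)))), 2) = Pow(Add(-20, Mul(Pow(2, Rational(1, 2)), Mul(I, Pow(2, Rational(1, 2))))), 2) = Pow(Add(-20, Mul(2, I)), 2) ≈ Add(396.00, Mul(-80.000, I)))
Add(Mul(823, Pow(2883, -1)), Mul(p, Pow(Mul(Add(1609, 729), Pow(Add(-110, k), -1)), -1))) = Add(Mul(823, Pow(2883, -1)), Mul(Add(396, Mul(-80, I)), Pow(Mul(Add(1609, 729), Pow(Add(-110, 225), -1)), -1))) = Add(Mul(823, Rational(1, 2883)), Mul(Add(396, Mul(-80, I)), Pow(Mul(2338, Pow(115, -1)), -1))) = Add(Rational(823, 2883), Mul(Add(396, Mul(-80, I)), Pow(Mul(2338, Rational(1, 115)), -1))) = Add(Rational(823, 2883), Mul(Add(396, Mul(-80, I)), Pow(Rational(2338, 115), -1))) = Add(Rational(823, 2883), Mul(Add(396, Mul(-80, I)), Rational(115, 2338))) = Add(Rational(823, 2883), Add(Rational(22770, 1169), Mul(Rational(-4600, 1169), I))) = Add(Rational(66607997, 3370227), Mul(Rational(-4600, 1169), I))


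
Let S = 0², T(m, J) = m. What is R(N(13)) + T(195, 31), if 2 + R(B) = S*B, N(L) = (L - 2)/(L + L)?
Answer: 193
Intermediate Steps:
S = 0
N(L) = (-2 + L)/(2*L) (N(L) = (-2 + L)/((2*L)) = (-2 + L)*(1/(2*L)) = (-2 + L)/(2*L))
R(B) = -2 (R(B) = -2 + 0*B = -2 + 0 = -2)
R(N(13)) + T(195, 31) = -2 + 195 = 193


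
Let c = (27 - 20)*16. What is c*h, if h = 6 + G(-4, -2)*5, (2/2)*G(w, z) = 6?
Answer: 4032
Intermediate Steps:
c = 112 (c = 7*16 = 112)
G(w, z) = 6
h = 36 (h = 6 + 6*5 = 6 + 30 = 36)
c*h = 112*36 = 4032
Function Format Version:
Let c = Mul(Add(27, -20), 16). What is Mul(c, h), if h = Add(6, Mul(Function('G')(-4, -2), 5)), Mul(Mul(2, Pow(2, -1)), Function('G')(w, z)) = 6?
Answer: 4032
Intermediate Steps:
c = 112 (c = Mul(7, 16) = 112)
Function('G')(w, z) = 6
h = 36 (h = Add(6, Mul(6, 5)) = Add(6, 30) = 36)
Mul(c, h) = Mul(112, 36) = 4032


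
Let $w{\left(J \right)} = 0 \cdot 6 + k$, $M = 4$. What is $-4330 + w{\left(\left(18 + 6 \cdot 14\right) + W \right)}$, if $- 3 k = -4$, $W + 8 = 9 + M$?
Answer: $- \frac{12986}{3} \approx -4328.7$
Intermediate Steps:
$W = 5$ ($W = -8 + \left(9 + 4\right) = -8 + 13 = 5$)
$k = \frac{4}{3}$ ($k = \left(- \frac{1}{3}\right) \left(-4\right) = \frac{4}{3} \approx 1.3333$)
$w{\left(J \right)} = \frac{4}{3}$ ($w{\left(J \right)} = 0 \cdot 6 + \frac{4}{3} = 0 + \frac{4}{3} = \frac{4}{3}$)
$-4330 + w{\left(\left(18 + 6 \cdot 14\right) + W \right)} = -4330 + \frac{4}{3} = - \frac{12986}{3}$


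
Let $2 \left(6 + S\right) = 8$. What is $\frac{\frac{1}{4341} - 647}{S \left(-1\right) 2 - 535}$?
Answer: $\frac{2808626}{2305071} \approx 1.2185$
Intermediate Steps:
$S = -2$ ($S = -6 + \frac{1}{2} \cdot 8 = -6 + 4 = -2$)
$\frac{\frac{1}{4341} - 647}{S \left(-1\right) 2 - 535} = \frac{\frac{1}{4341} - 647}{\left(-2\right) \left(-1\right) 2 - 535} = \frac{\frac{1}{4341} - 647}{2 \cdot 2 - 535} = - \frac{2808626}{4341 \left(4 - 535\right)} = - \frac{2808626}{4341 \left(-531\right)} = \left(- \frac{2808626}{4341}\right) \left(- \frac{1}{531}\right) = \frac{2808626}{2305071}$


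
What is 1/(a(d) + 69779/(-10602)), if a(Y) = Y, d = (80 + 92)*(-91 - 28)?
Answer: -10602/217071515 ≈ -4.8841e-5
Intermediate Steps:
d = -20468 (d = 172*(-119) = -20468)
1/(a(d) + 69779/(-10602)) = 1/(-20468 + 69779/(-10602)) = 1/(-20468 + 69779*(-1/10602)) = 1/(-20468 - 69779/10602) = 1/(-217071515/10602) = -10602/217071515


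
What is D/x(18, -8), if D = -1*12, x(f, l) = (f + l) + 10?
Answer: -3/5 ≈ -0.60000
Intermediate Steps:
x(f, l) = 10 + f + l
D = -12
D/x(18, -8) = -12/(10 + 18 - 8) = -12/20 = -12*1/20 = -3/5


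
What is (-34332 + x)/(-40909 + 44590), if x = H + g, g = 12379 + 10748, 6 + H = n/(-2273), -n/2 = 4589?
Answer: -25473425/8366913 ≈ -3.0445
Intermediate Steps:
n = -9178 (n = -2*4589 = -9178)
H = -4460/2273 (H = -6 - 9178/(-2273) = -6 - 9178*(-1/2273) = -6 + 9178/2273 = -4460/2273 ≈ -1.9622)
g = 23127
x = 52563211/2273 (x = -4460/2273 + 23127 = 52563211/2273 ≈ 23125.)
(-34332 + x)/(-40909 + 44590) = (-34332 + 52563211/2273)/(-40909 + 44590) = -25473425/2273/3681 = -25473425/2273*1/3681 = -25473425/8366913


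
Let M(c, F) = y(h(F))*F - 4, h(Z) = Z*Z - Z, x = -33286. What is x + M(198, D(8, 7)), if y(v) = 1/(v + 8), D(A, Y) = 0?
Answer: -33290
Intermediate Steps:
h(Z) = Z² - Z
y(v) = 1/(8 + v)
M(c, F) = -4 + F/(8 + F*(-1 + F)) (M(c, F) = F/(8 + F*(-1 + F)) - 4 = -4 + F/(8 + F*(-1 + F)))
x + M(198, D(8, 7)) = -33286 + (-4 + 0/(8 + 0*(-1 + 0))) = -33286 + (-4 + 0/(8 + 0*(-1))) = -33286 + (-4 + 0/(8 + 0)) = -33286 + (-4 + 0/8) = -33286 + (-4 + 0*(⅛)) = -33286 + (-4 + 0) = -33286 - 4 = -33290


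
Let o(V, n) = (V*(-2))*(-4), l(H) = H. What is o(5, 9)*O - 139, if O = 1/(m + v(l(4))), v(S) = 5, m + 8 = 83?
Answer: -277/2 ≈ -138.50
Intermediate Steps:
m = 75 (m = -8 + 83 = 75)
O = 1/80 (O = 1/(75 + 5) = 1/80 ≈ 0.012500)
o(V, n) = 8*V (o(V, n) = -2*V*(-4) = 8*V)
o(5, 9)*O - 139 = (8*5)*(1/80) - 139 = 40*(1/80) - 139 = 1/2 - 139 = -277/2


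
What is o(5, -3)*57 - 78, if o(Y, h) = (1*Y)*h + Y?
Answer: -648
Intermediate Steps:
o(Y, h) = Y + Y*h (o(Y, h) = Y*h + Y = Y + Y*h)
o(5, -3)*57 - 78 = (5*(1 - 3))*57 - 78 = (5*(-2))*57 - 78 = -10*57 - 78 = -570 - 78 = -648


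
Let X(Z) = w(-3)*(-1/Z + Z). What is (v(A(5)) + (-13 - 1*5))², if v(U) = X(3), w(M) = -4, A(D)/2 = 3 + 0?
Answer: 7396/9 ≈ 821.78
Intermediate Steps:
A(D) = 6 (A(D) = 2*(3 + 0) = 2*3 = 6)
X(Z) = -4*Z + 4/Z (X(Z) = -4*(-1/Z + Z) = -4*(Z - 1/Z) = -4*Z + 4/Z)
v(U) = -32/3 (v(U) = -4*3 + 4/3 = -12 + 4*(⅓) = -12 + 4/3 = -32/3)
(v(A(5)) + (-13 - 1*5))² = (-32/3 + (-13 - 1*5))² = (-32/3 + (-13 - 5))² = (-32/3 - 18)² = (-86/3)² = 7396/9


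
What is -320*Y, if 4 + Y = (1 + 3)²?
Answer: -3840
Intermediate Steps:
Y = 12 (Y = -4 + (1 + 3)² = -4 + 4² = -4 + 16 = 12)
-320*Y = -320*12 = -3840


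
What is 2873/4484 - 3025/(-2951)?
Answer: 22042323/13232284 ≈ 1.6658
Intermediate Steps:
2873/4484 - 3025/(-2951) = 2873*(1/4484) - 3025*(-1/2951) = 2873/4484 + 3025/2951 = 22042323/13232284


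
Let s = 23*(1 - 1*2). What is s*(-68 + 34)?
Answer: 782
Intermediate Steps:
s = -23 (s = 23*(1 - 2) = 23*(-1) = -23)
s*(-68 + 34) = -23*(-68 + 34) = -23*(-34) = 782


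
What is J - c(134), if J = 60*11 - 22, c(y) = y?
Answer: 504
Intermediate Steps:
J = 638 (J = 660 - 22 = 638)
J - c(134) = 638 - 1*134 = 638 - 134 = 504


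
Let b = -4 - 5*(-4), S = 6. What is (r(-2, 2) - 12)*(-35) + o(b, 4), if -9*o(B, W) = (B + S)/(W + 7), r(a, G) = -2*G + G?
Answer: 4408/9 ≈ 489.78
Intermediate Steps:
r(a, G) = -G
b = 16 (b = -4 + 20 = 16)
o(B, W) = -(6 + B)/(9*(7 + W)) (o(B, W) = -(B + 6)/(9*(W + 7)) = -(6 + B)/(9*(7 + W)))
(r(-2, 2) - 12)*(-35) + o(b, 4) = (-1*2 - 12)*(-35) + (-6 - 1*16)/(9*(7 + 4)) = (-2 - 12)*(-35) + (⅑)*(-6 - 16)/11 = -14*(-35) + (⅑)*(1/11)*(-22) = 490 - 2/9 = 4408/9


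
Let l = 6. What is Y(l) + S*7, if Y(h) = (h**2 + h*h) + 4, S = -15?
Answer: -29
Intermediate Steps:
Y(h) = 4 + 2*h**2 (Y(h) = (h**2 + h**2) + 4 = 2*h**2 + 4 = 4 + 2*h**2)
Y(l) + S*7 = (4 + 2*6**2) - 15*7 = (4 + 2*36) - 105 = (4 + 72) - 105 = 76 - 105 = -29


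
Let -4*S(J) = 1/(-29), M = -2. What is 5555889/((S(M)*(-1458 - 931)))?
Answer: -644483124/2389 ≈ -2.6977e+5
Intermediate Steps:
S(J) = 1/116 (S(J) = -1/4/(-29) = -1/4*(-1/29) = 1/116)
5555889/((S(M)*(-1458 - 931))) = 5555889/(((-1458 - 931)/116)) = 5555889/(((1/116)*(-2389))) = 5555889/(-2389/116) = 5555889*(-116/2389) = -644483124/2389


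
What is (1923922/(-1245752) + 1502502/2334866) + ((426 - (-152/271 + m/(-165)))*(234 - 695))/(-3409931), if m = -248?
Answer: -93513293687665948415149/110874682461726515921820 ≈ -0.84341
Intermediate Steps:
(1923922/(-1245752) + 1502502/2334866) + ((426 - (-152/271 + m/(-165)))*(234 - 695))/(-3409931) = (1923922/(-1245752) + 1502502/2334866) + ((426 - (-152/271 - 248/(-165)))*(234 - 695))/(-3409931) = (1923922*(-1/1245752) + 1502502*(1/2334866)) + ((426 - (-152*1/271 - 248*(-1/165)))*(-461))*(-1/3409931) = (-961961/622876 + 751251/1167433) + ((426 - (-152/271 + 248/165))*(-461))*(-1/3409931) = -655088798237/727165997308 + ((426 - 1*42128/44715)*(-461))*(-1/3409931) = -655088798237/727165997308 + ((426 - 42128/44715)*(-461))*(-1/3409931) = -655088798237/727165997308 + ((19006462/44715)*(-461))*(-1/3409931) = -655088798237/727165997308 - 8761978982/44715*(-1/3409931) = -655088798237/727165997308 + 8761978982/152475064665 = -93513293687665948415149/110874682461726515921820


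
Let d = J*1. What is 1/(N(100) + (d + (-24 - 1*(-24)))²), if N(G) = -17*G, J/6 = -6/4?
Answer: -1/1619 ≈ -0.00061767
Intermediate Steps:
J = -9 (J = 6*(-6/4) = 6*(-6*¼) = 6*(-3/2) = -9)
d = -9 (d = -9*1 = -9)
1/(N(100) + (d + (-24 - 1*(-24)))²) = 1/(-17*100 + (-9 + (-24 - 1*(-24)))²) = 1/(-1700 + (-9 + (-24 + 24))²) = 1/(-1700 + (-9 + 0)²) = 1/(-1700 + (-9)²) = 1/(-1700 + 81) = 1/(-1619) = -1/1619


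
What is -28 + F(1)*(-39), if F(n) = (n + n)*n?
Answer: -106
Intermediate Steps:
F(n) = 2*n² (F(n) = (2*n)*n = 2*n²)
-28 + F(1)*(-39) = -28 + (2*1²)*(-39) = -28 + (2*1)*(-39) = -28 + 2*(-39) = -28 - 78 = -106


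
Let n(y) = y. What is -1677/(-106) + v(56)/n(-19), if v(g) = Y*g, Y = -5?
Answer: 61543/2014 ≈ 30.558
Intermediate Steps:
v(g) = -5*g
-1677/(-106) + v(56)/n(-19) = -1677/(-106) - 5*56/(-19) = -1677*(-1/106) - 280*(-1/19) = 1677/106 + 280/19 = 61543/2014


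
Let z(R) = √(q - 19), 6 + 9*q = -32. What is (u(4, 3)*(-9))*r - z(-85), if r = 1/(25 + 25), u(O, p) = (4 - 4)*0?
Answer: -I*√209/3 ≈ -4.8189*I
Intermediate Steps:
q = -38/9 (q = -⅔ + (⅑)*(-32) = -⅔ - 32/9 = -38/9 ≈ -4.2222)
u(O, p) = 0 (u(O, p) = 0*0 = 0)
r = 1/50 ≈ 0.020000
z(R) = I*√209/3 (z(R) = √(-38/9 - 19) = √(-209/9) = I*√209/3)
(u(4, 3)*(-9))*r - z(-85) = (0*(-9))*(1/50) - I*√209/3 = 0*(1/50) - I*√209/3 = 0 - I*√209/3 = -I*√209/3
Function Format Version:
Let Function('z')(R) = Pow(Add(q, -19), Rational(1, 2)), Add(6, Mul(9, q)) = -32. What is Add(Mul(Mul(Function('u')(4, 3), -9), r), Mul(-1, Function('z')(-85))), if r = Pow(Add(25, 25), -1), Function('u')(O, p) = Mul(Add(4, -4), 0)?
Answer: Mul(Rational(-1, 3), I, Pow(209, Rational(1, 2))) ≈ Mul(-4.8189, I)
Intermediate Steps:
q = Rational(-38, 9) (q = Add(Rational(-2, 3), Mul(Rational(1, 9), -32)) = Add(Rational(-2, 3), Rational(-32, 9)) = Rational(-38, 9) ≈ -4.2222)
Function('u')(O, p) = 0 (Function('u')(O, p) = Mul(0, 0) = 0)
r = Rational(1, 50) (r = Pow(50, -1) = Rational(1, 50) ≈ 0.020000)
Function('z')(R) = Mul(Rational(1, 3), I, Pow(209, Rational(1, 2))) (Function('z')(R) = Pow(Add(Rational(-38, 9), -19), Rational(1, 2)) = Pow(Rational(-209, 9), Rational(1, 2)) = Mul(Rational(1, 3), I, Pow(209, Rational(1, 2))))
Add(Mul(Mul(Function('u')(4, 3), -9), r), Mul(-1, Function('z')(-85))) = Add(Mul(Mul(0, -9), Rational(1, 50)), Mul(-1, Mul(Rational(1, 3), I, Pow(209, Rational(1, 2))))) = Add(Mul(0, Rational(1, 50)), Mul(Rational(-1, 3), I, Pow(209, Rational(1, 2)))) = Add(0, Mul(Rational(-1, 3), I, Pow(209, Rational(1, 2)))) = Mul(Rational(-1, 3), I, Pow(209, Rational(1, 2)))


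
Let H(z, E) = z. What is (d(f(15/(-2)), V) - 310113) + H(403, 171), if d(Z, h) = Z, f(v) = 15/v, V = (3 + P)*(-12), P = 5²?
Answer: -309712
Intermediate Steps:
P = 25
V = -336 (V = (3 + 25)*(-12) = 28*(-12) = -336)
(d(f(15/(-2)), V) - 310113) + H(403, 171) = (15/((15/(-2))) - 310113) + 403 = (15/((15*(-½))) - 310113) + 403 = (15/(-15/2) - 310113) + 403 = (15*(-2/15) - 310113) + 403 = (-2 - 310113) + 403 = -310115 + 403 = -309712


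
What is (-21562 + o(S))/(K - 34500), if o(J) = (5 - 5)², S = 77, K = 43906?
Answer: -10781/4703 ≈ -2.2924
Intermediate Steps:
o(J) = 0 (o(J) = 0² = 0)
(-21562 + o(S))/(K - 34500) = (-21562 + 0)/(43906 - 34500) = -21562/9406 = -21562*1/9406 = -10781/4703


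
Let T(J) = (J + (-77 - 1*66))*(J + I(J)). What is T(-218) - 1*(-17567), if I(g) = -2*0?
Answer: 96265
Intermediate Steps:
I(g) = 0
T(J) = J*(-143 + J) (T(J) = (J + (-77 - 1*66))*(J + 0) = (J + (-77 - 66))*J = (J - 143)*J = (-143 + J)*J = J*(-143 + J))
T(-218) - 1*(-17567) = -218*(-143 - 218) - 1*(-17567) = -218*(-361) + 17567 = 78698 + 17567 = 96265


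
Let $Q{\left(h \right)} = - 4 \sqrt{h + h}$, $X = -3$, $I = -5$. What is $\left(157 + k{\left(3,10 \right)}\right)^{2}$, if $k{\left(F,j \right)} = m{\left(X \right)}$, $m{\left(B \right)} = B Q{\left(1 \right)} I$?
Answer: $31849 - 18840 \sqrt{2} \approx 5205.2$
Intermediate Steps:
$Q{\left(h \right)} = - 4 \sqrt{2} \sqrt{h}$ ($Q{\left(h \right)} = - 4 \sqrt{2 h} = - 4 \sqrt{2} \sqrt{h}$)
$m{\left(B \right)} = 20 B \sqrt{2}$ ($m{\left(B \right)} = B \left(- 4 \sqrt{2} \sqrt{1}\right) \left(-5\right) = B \left(\left(-4\right) \sqrt{2} \cdot 1\right) \left(-5\right) = B \left(- 4 \sqrt{2}\right) \left(-5\right) = - 4 B \sqrt{2} \left(-5\right) = 20 B \sqrt{2}$)
$k{\left(F,j \right)} = - 60 \sqrt{2}$ ($k{\left(F,j \right)} = 20 \left(-3\right) \sqrt{2} = - 60 \sqrt{2}$)
$\left(157 + k{\left(3,10 \right)}\right)^{2} = \left(157 - 60 \sqrt{2}\right)^{2}$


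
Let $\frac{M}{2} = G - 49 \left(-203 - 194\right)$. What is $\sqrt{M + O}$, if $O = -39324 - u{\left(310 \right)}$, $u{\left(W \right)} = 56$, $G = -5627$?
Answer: $4 i \sqrt{733} \approx 108.3 i$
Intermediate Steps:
$M = 27652$ ($M = 2 \left(-5627 - 49 \left(-203 - 194\right)\right) = 2 \left(-5627 - 49 \left(-397\right)\right) = 2 \left(-5627 - -19453\right) = 2 \left(-5627 + 19453\right) = 2 \cdot 13826 = 27652$)
$O = -39380$ ($O = -39324 - 56 = -39380$)
$\sqrt{M + O} = \sqrt{27652 - 39380} = \sqrt{-11728} = 4 i \sqrt{733}$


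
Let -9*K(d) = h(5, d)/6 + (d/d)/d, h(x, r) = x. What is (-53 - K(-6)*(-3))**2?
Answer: 229441/81 ≈ 2832.6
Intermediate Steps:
K(d) = -5/54 - 1/(9*d) (K(d) = -(5/6 + (d/d)/d)/9 = -(5*(1/6) + 1/d)/9 = -(5/6 + 1/d)/9 = -5/54 - 1/(9*d))
(-53 - K(-6)*(-3))**2 = (-53 - (1/54)*(-6 - 5*(-6))/(-6)*(-3))**2 = (-53 - (1/54)*(-1/6)*(-6 + 30)*(-3))**2 = (-53 - (1/54)*(-1/6)*24*(-3))**2 = (-53 - (-2)*(-3)/27)**2 = (-53 - 1*2/9)**2 = (-53 - 2/9)**2 = (-479/9)**2 = 229441/81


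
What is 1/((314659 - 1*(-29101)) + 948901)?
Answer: 1/1292661 ≈ 7.7360e-7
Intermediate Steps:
1/((314659 - 1*(-29101)) + 948901) = 1/((314659 + 29101) + 948901) = 1/(343760 + 948901) = 1/1292661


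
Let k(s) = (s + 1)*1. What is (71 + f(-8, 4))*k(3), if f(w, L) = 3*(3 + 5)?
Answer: 380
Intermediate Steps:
f(w, L) = 24 (f(w, L) = 3*8 = 24)
k(s) = 1 + s (k(s) = (1 + s)*1 = 1 + s)
(71 + f(-8, 4))*k(3) = (71 + 24)*(1 + 3) = 95*4 = 380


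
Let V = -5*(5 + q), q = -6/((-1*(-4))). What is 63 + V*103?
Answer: -3479/2 ≈ -1739.5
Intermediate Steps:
q = -3/2 (q = -6/4 = -6*¼ = -3/2 ≈ -1.5000)
V = -35/2 (V = -5*(5 - 3/2) = -5*7/2 = -35/2 ≈ -17.500)
63 + V*103 = 63 - 35/2*103 = 63 - 3605/2 = -3479/2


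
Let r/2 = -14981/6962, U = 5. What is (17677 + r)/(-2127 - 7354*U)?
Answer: -61518656/135400457 ≈ -0.45435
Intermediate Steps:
r = -14981/3481 (r = 2*(-14981/6962) = -14981/3481 ≈ -4.3036)
(17677 + r)/(-2127 - 7354*U) = (17677 - 14981/3481)/(-2127 - 7354*5) = 61518656/(3481*(-2127 - 36770)) = (61518656/3481)/(-38897) = (61518656/3481)*(-1/38897) = -61518656/135400457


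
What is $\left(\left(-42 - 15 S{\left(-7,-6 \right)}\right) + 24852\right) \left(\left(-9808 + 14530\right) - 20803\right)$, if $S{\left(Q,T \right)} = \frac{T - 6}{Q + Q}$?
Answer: $- \frac{2791339980}{7} \approx -3.9876 \cdot 10^{8}$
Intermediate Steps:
$S{\left(Q,T \right)} = \frac{-6 + T}{2 Q}$
$\left(\left(-42 - 15 S{\left(-7,-6 \right)}\right) + 24852\right) \left(\left(-9808 + 14530\right) - 20803\right) = \left(\left(-42 - 15 \frac{-6 - 6}{2 \left(-7\right)}\right) + 24852\right) \left(\left(-9808 + 14530\right) - 20803\right) = \left(\left(-42 - 15 \cdot \frac{1}{2} \left(- \frac{1}{7}\right) \left(-12\right)\right) + 24852\right) \left(4722 - 20803\right) = \left(\left(-42 - \frac{90}{7}\right) + 24852\right) \left(-16081\right) = \left(- \frac{384}{7} + 24852\right) \left(-16081\right) = \frac{173580}{7} \left(-16081\right) = - \frac{2791339980}{7}$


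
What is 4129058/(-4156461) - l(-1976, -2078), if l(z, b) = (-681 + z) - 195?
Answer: 11850097714/4156461 ≈ 2851.0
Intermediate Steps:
l(z, b) = -876 + z
4129058/(-4156461) - l(-1976, -2078) = 4129058/(-4156461) - (-876 - 1976) = 4129058*(-1/4156461) - 1*(-2852) = -4129058/4156461 + 2852 = 11850097714/4156461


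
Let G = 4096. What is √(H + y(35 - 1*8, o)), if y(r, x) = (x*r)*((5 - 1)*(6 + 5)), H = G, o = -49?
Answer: 2*I*√13529 ≈ 232.63*I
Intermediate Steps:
H = 4096
y(r, x) = 44*r*x (y(r, x) = (r*x)*(4*11) = (r*x)*44 = 44*r*x)
√(H + y(35 - 1*8, o)) = √(4096 + 44*(35 - 1*8)*(-49)) = √(4096 + 44*(35 - 8)*(-49)) = √(4096 + 44*27*(-49)) = √(4096 - 58212) = √(-54116) = 2*I*√13529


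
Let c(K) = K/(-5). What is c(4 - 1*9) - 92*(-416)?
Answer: 38273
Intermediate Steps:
c(K) = -K/5 (c(K) = K*(-⅕) = -K/5)
c(4 - 1*9) - 92*(-416) = -(4 - 1*9)/5 - 92*(-416) = -(4 - 9)/5 + 38272 = -⅕*(-5) + 38272 = 1 + 38272 = 38273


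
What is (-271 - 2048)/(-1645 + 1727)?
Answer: -2319/82 ≈ -28.280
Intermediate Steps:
(-271 - 2048)/(-1645 + 1727) = -2319/82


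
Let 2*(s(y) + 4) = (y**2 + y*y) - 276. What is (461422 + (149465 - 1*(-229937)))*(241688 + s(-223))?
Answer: 244911010600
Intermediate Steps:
s(y) = -142 + y**2 (s(y) = -4 + ((y**2 + y*y) - 276)/2 = -4 + ((y**2 + y**2) - 276)/2 = -4 + (2*y**2 - 276)/2 = -4 + (-276 + 2*y**2)/2 = -4 + (-138 + y**2) = -142 + y**2)
(461422 + (149465 - 1*(-229937)))*(241688 + s(-223)) = (461422 + (149465 - 1*(-229937)))*(241688 + (-142 + (-223)**2)) = (461422 + (149465 + 229937))*(241688 + (-142 + 49729)) = (461422 + 379402)*(241688 + 49587) = 840824*291275 = 244911010600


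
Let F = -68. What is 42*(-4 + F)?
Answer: -3024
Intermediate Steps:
42*(-4 + F) = 42*(-4 - 68) = 42*(-72) = -3024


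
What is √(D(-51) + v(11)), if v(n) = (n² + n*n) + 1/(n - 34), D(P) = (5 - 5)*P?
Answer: √127995/23 ≈ 15.555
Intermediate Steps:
D(P) = 0 (D(P) = 0*P = 0)
v(n) = 1/(-34 + n) + 2*n² (v(n) = (n² + n²) + 1/(-34 + n) = 2*n² + 1/(-34 + n) = 1/(-34 + n) + 2*n²)
√(D(-51) + v(11)) = √(0 + (1 - 68*11² + 2*11³)/(-34 + 11)) = √(0 + (1 - 68*121 + 2*1331)/(-23)) = √(0 - (1 - 8228 + 2662)/23) = √(0 - 1/23*(-5565)) = √(0 + 5565/23) = √(5565/23) = √127995/23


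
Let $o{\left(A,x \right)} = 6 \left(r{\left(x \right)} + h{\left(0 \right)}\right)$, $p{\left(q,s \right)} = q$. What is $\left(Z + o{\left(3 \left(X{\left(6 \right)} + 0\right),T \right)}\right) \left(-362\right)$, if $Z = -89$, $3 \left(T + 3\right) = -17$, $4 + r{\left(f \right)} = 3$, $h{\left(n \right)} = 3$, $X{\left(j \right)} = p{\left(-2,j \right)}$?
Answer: $27874$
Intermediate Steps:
$X{\left(j \right)} = -2$
$r{\left(f \right)} = -1$ ($r{\left(f \right)} = -4 + 3 = -1$)
$T = - \frac{26}{3}$ ($T = -3 + \frac{1}{3} \left(-17\right) = -3 - \frac{17}{3} = - \frac{26}{3} \approx -8.6667$)
$o{\left(A,x \right)} = 12$ ($o{\left(A,x \right)} = 6 \left(-1 + 3\right) = 6 \cdot 2 = 12$)
$\left(Z + o{\left(3 \left(X{\left(6 \right)} + 0\right),T \right)}\right) \left(-362\right) = \left(-89 + 12\right) \left(-362\right) = \left(-77\right) \left(-362\right) = 27874$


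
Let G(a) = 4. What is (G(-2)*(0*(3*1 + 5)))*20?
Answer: 0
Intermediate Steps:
(G(-2)*(0*(3*1 + 5)))*20 = (4*(0*(3*1 + 5)))*20 = (4*(0*(3 + 5)))*20 = (4*(0*8))*20 = (4*0)*20 = 0*20 = 0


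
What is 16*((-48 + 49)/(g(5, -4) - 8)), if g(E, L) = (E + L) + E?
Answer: -8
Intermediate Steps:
g(E, L) = L + 2*E
16*((-48 + 49)/(g(5, -4) - 8)) = 16*((-48 + 49)/((-4 + 2*5) - 8)) = 16*(1/((-4 + 10) - 8)) = 16*(1/(6 - 8)) = 16*(1/(-2)) = 16*(1*(-1/2)) = 16*(-1/2) = -8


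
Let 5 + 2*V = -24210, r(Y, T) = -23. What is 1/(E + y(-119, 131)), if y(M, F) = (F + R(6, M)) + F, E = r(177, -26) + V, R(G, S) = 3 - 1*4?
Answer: -2/23739 ≈ -8.4250e-5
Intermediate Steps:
R(G, S) = -1 (R(G, S) = 3 - 4 = -1)
V = -24215/2 (V = -5/2 + (½)*(-24210) = -5/2 - 12105 = -24215/2 ≈ -12108.)
E = -24261/2 (E = -23 - 24215/2 = -24261/2 ≈ -12131.)
y(M, F) = -1 + 2*F (y(M, F) = (F - 1) + F = (-1 + F) + F = -1 + 2*F)
1/(E + y(-119, 131)) = 1/(-24261/2 + (-1 + 2*131)) = 1/(-24261/2 + (-1 + 262)) = 1/(-24261/2 + 261) = 1/(-23739/2) = -2/23739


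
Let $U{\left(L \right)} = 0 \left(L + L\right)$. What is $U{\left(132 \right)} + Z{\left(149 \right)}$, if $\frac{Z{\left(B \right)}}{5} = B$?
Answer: $745$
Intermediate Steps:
$Z{\left(B \right)} = 5 B$
$U{\left(L \right)} = 0$ ($U{\left(L \right)} = 0 \cdot 2 L = 0$)
$U{\left(132 \right)} + Z{\left(149 \right)} = 0 + 5 \cdot 149 = 0 + 745 = 745$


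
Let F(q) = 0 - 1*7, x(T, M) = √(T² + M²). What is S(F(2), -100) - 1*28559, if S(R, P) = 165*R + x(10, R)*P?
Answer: -29714 - 100*√149 ≈ -30935.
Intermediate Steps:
x(T, M) = √(M² + T²)
F(q) = -7 (F(q) = 0 - 7 = -7)
S(R, P) = 165*R + P*√(100 + R²) (S(R, P) = 165*R + √(R² + 10²)*P = 165*R + √(R² + 100)*P = 165*R + √(100 + R²)*P = 165*R + P*√(100 + R²))
S(F(2), -100) - 1*28559 = (165*(-7) - 100*√(100 + (-7)²)) - 1*28559 = (-1155 - 100*√(100 + 49)) - 28559 = (-1155 - 100*√149) - 28559 = -29714 - 100*√149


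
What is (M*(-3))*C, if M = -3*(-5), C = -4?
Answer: 180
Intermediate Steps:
M = 15
(M*(-3))*C = (15*(-3))*(-4) = -45*(-4) = 180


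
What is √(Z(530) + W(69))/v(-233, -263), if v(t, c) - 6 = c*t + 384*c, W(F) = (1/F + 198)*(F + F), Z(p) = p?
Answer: -4*√1741/39707 ≈ -0.0042033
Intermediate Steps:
W(F) = 2*F*(198 + 1/F) (W(F) = (198 + 1/F)*(2*F) = 2*F*(198 + 1/F))
v(t, c) = 6 + 384*c + c*t (v(t, c) = 6 + (c*t + 384*c) = 6 + (384*c + c*t) = 6 + 384*c + c*t)
√(Z(530) + W(69))/v(-233, -263) = √(530 + (2 + 396*69))/(6 + 384*(-263) - 263*(-233)) = √(530 + (2 + 27324))/(6 - 100992 + 61279) = √(530 + 27326)/(-39707) = √27856*(-1/39707) = (4*√1741)*(-1/39707) = -4*√1741/39707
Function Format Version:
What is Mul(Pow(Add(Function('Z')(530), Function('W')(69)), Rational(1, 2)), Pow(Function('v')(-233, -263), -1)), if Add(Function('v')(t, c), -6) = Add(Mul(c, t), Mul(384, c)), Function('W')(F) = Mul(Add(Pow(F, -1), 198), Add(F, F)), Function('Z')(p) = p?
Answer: Mul(Rational(-4, 39707), Pow(1741, Rational(1, 2))) ≈ -0.0042033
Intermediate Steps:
Function('W')(F) = Mul(2, F, Add(198, Pow(F, -1))) (Function('W')(F) = Mul(Add(198, Pow(F, -1)), Mul(2, F)) = Mul(2, F, Add(198, Pow(F, -1))))
Function('v')(t, c) = Add(6, Mul(384, c), Mul(c, t)) (Function('v')(t, c) = Add(6, Add(Mul(c, t), Mul(384, c))) = Add(6, Add(Mul(384, c), Mul(c, t))) = Add(6, Mul(384, c), Mul(c, t)))
Mul(Pow(Add(Function('Z')(530), Function('W')(69)), Rational(1, 2)), Pow(Function('v')(-233, -263), -1)) = Mul(Pow(Add(530, Add(2, Mul(396, 69))), Rational(1, 2)), Pow(Add(6, Mul(384, -263), Mul(-263, -233)), -1)) = Mul(Pow(Add(530, Add(2, 27324)), Rational(1, 2)), Pow(Add(6, -100992, 61279), -1)) = Mul(Pow(Add(530, 27326), Rational(1, 2)), Pow(-39707, -1)) = Mul(Pow(27856, Rational(1, 2)), Rational(-1, 39707)) = Mul(Mul(4, Pow(1741, Rational(1, 2))), Rational(-1, 39707)) = Mul(Rational(-4, 39707), Pow(1741, Rational(1, 2)))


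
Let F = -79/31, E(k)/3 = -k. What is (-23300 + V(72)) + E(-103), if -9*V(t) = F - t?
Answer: -6412178/279 ≈ -22983.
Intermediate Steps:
E(k) = -3*k (E(k) = 3*(-k) = -3*k)
F = -79/31 (F = -79*1/31 = -79/31 ≈ -2.5484)
V(t) = 79/279 + t/9 (V(t) = -(-79/31 - t)/9 = 79/279 + t/9)
(-23300 + V(72)) + E(-103) = (-23300 + (79/279 + (1/9)*72)) - 3*(-103) = (-23300 + (79/279 + 8)) + 309 = (-23300 + 2311/279) + 309 = -6498389/279 + 309 = -6412178/279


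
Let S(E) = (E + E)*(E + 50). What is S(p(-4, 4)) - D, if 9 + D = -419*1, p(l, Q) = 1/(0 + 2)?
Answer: 957/2 ≈ 478.50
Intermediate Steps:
p(l, Q) = 1/2
S(E) = 2*E*(50 + E) (S(E) = (2*E)*(50 + E) = 2*E*(50 + E))
D = -428 (D = -9 - 419*1 = -9 - 419 = -428)
S(p(-4, 4)) - D = 2*(1/2)*(50 + 1/2) - 1*(-428) = 2*(1/2)*(101/2) + 428 = 101/2 + 428 = 957/2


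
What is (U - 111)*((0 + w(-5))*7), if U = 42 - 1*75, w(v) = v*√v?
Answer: 5040*I*√5 ≈ 11270.0*I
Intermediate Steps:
w(v) = v^(3/2)
U = -33 (U = 42 - 75 = -33)
(U - 111)*((0 + w(-5))*7) = (-33 - 111)*((0 + (-5)^(3/2))*7) = -144*(0 - 5*I*√5)*7 = -144*(-5*I*√5)*7 = -(-5040)*I*√5 = 5040*I*√5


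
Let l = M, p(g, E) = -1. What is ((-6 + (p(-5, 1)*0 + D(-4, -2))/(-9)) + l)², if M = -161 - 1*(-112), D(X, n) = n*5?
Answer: 235225/81 ≈ 2904.0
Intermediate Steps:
D(X, n) = 5*n
M = -49 (M = -161 + 112 = -49)
l = -49
((-6 + (p(-5, 1)*0 + D(-4, -2))/(-9)) + l)² = ((-6 + (-1*0 + 5*(-2))/(-9)) - 49)² = ((-6 + (0 - 10)*(-⅑)) - 49)² = ((-6 - 10*(-⅑)) - 49)² = ((-6 + 10/9) - 49)² = (-44/9 - 49)² = (-485/9)² = 235225/81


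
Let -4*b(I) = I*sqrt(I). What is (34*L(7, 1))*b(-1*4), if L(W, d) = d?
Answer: 68*I ≈ 68.0*I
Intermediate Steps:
b(I) = -I**(3/2)/4 (b(I) = -I*sqrt(I)/4 = -I**(3/2)/4)
(34*L(7, 1))*b(-1*4) = (34*1)*(-(-8*I)/4) = 34*(-(-2)*I) = 34*(2*I) = 68*I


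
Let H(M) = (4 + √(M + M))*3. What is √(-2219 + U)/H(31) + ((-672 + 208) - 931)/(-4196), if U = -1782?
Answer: 1395/4196 - 2*I*√4001/69 + I*√248062/138 ≈ 0.33246 + 1.7757*I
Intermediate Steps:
H(M) = 12 + 3*√2*√M (H(M) = (4 + √(2*M))*3 = (4 + √2*√M)*3 = 12 + 3*√2*√M)
√(-2219 + U)/H(31) + ((-672 + 208) - 931)/(-4196) = √(-2219 - 1782)/(12 + 3*√2*√31) + ((-672 + 208) - 931)/(-4196) = √(-4001)/(12 + 3*√62) + (-464 - 931)*(-1/4196) = (I*√4001)/(12 + 3*√62) - 1395*(-1/4196) = I*√4001/(12 + 3*√62) + 1395/4196 = 1395/4196 + I*√4001/(12 + 3*√62)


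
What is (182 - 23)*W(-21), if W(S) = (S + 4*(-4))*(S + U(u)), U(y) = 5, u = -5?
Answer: 94128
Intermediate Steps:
W(S) = (-16 + S)*(5 + S) (W(S) = (S + 4*(-4))*(S + 5) = (S - 16)*(5 + S) = (-16 + S)*(5 + S))
(182 - 23)*W(-21) = (182 - 23)*(-80 + (-21)² - 11*(-21)) = 159*(-80 + 441 + 231) = 159*592 = 94128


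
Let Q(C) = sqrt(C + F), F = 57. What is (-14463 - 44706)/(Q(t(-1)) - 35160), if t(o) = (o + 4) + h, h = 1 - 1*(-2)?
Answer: 231153560/137358393 + 19723*sqrt(7)/137358393 ≈ 1.6832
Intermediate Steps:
h = 3 (h = 1 + 2 = 3)
t(o) = 7 + o (t(o) = (o + 4) + 3 = (4 + o) + 3 = 7 + o)
Q(C) = sqrt(57 + C) (Q(C) = sqrt(C + 57) = sqrt(57 + C))
(-14463 - 44706)/(Q(t(-1)) - 35160) = (-14463 - 44706)/(sqrt(57 + (7 - 1)) - 35160) = -59169/(sqrt(57 + 6) - 35160) = -59169/(sqrt(63) - 35160) = -59169/(3*sqrt(7) - 35160) = -59169/(-35160 + 3*sqrt(7))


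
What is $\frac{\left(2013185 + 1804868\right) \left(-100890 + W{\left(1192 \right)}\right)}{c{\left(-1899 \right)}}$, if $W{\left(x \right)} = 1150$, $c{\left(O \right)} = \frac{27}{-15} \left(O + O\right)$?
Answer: $- \frac{952031515550}{17091} \approx -5.5704 \cdot 10^{7}$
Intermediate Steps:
$c{\left(O \right)} = - \frac{18 O}{5}$ ($c{\left(O \right)} = 27 \left(- \frac{1}{15}\right) 2 O = - \frac{9 \cdot 2 O}{5} = - \frac{18 O}{5}$)
$\frac{\left(2013185 + 1804868\right) \left(-100890 + W{\left(1192 \right)}\right)}{c{\left(-1899 \right)}} = \frac{\left(2013185 + 1804868\right) \left(-100890 + 1150\right)}{\left(- \frac{18}{5}\right) \left(-1899\right)} = \frac{3818053 \left(-99740\right)}{\frac{34182}{5}} = \left(-380812606220\right) \frac{5}{34182} = - \frac{952031515550}{17091}$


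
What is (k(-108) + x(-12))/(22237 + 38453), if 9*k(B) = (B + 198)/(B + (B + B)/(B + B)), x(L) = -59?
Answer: -6323/6493830 ≈ -0.00097369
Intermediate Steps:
k(B) = (198 + B)/(9*(1 + B)) (k(B) = ((B + 198)/(B + (B + B)/(B + B)))/9 = ((198 + B)/(B + (2*B)/((2*B))))/9 = ((198 + B)/(B + (2*B)*(1/(2*B))))/9 = ((198 + B)/(B + 1))/9 = ((198 + B)/(1 + B))/9 = (198 + B)/(9*(1 + B)))
(k(-108) + x(-12))/(22237 + 38453) = ((198 - 108)/(9*(1 - 108)) - 59)/(22237 + 38453) = ((⅑)*90/(-107) - 59)/60690 = ((⅑)*(-1/107)*90 - 59)*(1/60690) = (-10/107 - 59)*(1/60690) = -6323/107*1/60690 = -6323/6493830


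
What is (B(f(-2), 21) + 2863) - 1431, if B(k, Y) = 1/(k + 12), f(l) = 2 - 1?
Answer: 18617/13 ≈ 1432.1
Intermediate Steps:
f(l) = 1
B(k, Y) = 1/(12 + k)
(B(f(-2), 21) + 2863) - 1431 = (1/(12 + 1) + 2863) - 1431 = (1/13 + 2863) - 1431 = 37220/13 - 1431 = 18617/13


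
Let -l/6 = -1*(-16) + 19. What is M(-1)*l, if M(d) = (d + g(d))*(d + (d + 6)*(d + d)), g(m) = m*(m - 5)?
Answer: 11550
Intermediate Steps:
g(m) = m*(-5 + m)
M(d) = (d + d*(-5 + d))*(d + 2*d*(6 + d)) (M(d) = (d + d*(-5 + d))*(d + (d + 6)*(d + d)) = (d + d*(-5 + d))*(d + (6 + d)*(2*d)) = (d + d*(-5 + d))*(d + 2*d*(6 + d)))
l = -210 (l = -6*(-1*(-16) + 19) = -6*(16 + 19) = -6*35 = -210)
M(-1)*l = ((-1)**2*(-52 + 2*(-1)**2 + 5*(-1)))*(-210) = (1*(-52 + 2*1 - 5))*(-210) = (1*(-52 + 2 - 5))*(-210) = (1*(-55))*(-210) = -55*(-210) = 11550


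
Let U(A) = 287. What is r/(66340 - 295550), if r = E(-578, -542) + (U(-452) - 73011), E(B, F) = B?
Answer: 36651/114605 ≈ 0.31980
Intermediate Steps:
r = -73302 (r = -578 + (287 - 73011) = -578 - 72724 = -73302)
r/(66340 - 295550) = -73302/(66340 - 295550) = -73302/(-229210) = -73302*(-1/229210) = 36651/114605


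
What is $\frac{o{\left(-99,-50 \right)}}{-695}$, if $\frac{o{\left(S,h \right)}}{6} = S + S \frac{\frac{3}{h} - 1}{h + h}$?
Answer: $\frac{1500741}{1737500} \approx 0.86374$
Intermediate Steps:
$o{\left(S,h \right)} = 6 S + \frac{3 S \left(-1 + \frac{3}{h}\right)}{h}$ ($o{\left(S,h \right)} = 6 \left(S + S \frac{\frac{3}{h} - 1}{h + h}\right) = 6 \left(S + S \frac{-1 + \frac{3}{h}}{2 h}\right) = 6 \left(S + \frac{S \left(-1 + \frac{3}{h}\right)}{2 h}\right) = 6 S + \frac{3 S \left(-1 + \frac{3}{h}\right)}{h}$)
$\frac{o{\left(-99,-50 \right)}}{-695} = \frac{3 \left(-99\right) \frac{1}{2500} \left(3 - -50 + 2 \left(-50\right)^{2}\right)}{-695} = 3 \left(-99\right) \frac{1}{2500} \left(3 + 50 + 2 \cdot 2500\right) \left(- \frac{1}{695}\right) = 3 \left(-99\right) \frac{1}{2500} \left(3 + 50 + 5000\right) \left(- \frac{1}{695}\right) = 3 \left(-99\right) \frac{1}{2500} \cdot 5053 \left(- \frac{1}{695}\right) = \left(- \frac{1500741}{2500}\right) \left(- \frac{1}{695}\right) = \frac{1500741}{1737500}$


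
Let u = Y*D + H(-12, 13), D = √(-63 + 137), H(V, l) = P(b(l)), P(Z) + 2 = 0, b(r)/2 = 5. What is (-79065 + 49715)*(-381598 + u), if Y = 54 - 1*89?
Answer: 11199960000 + 1027250*√74 ≈ 1.1209e+10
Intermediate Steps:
b(r) = 10 (b(r) = 2*5 = 10)
P(Z) = -2 (P(Z) = -2 + 0 = -2)
H(V, l) = -2
D = √74 ≈ 8.6023
Y = -35 (Y = 54 - 89 = -35)
u = -2 - 35*√74 (u = -35*√74 - 2 = -2 - 35*√74 ≈ -303.08)
(-79065 + 49715)*(-381598 + u) = (-79065 + 49715)*(-381598 + (-2 - 35*√74)) = -29350*(-381600 - 35*√74) = 11199960000 + 1027250*√74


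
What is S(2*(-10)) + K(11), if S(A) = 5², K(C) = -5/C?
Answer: 270/11 ≈ 24.545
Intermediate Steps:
S(A) = 25
S(2*(-10)) + K(11) = 25 - 5/11 = 270/11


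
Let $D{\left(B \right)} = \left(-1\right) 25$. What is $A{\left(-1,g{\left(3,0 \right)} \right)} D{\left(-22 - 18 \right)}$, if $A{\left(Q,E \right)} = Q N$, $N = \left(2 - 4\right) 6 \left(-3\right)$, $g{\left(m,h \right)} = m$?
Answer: $900$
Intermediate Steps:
$D{\left(B \right)} = -25$
$N = 36$ ($N = \left(2 - 4\right) 6 \left(-3\right) = \left(-2\right) 6 \left(-3\right) = \left(-12\right) \left(-3\right) = 36$)
$A{\left(Q,E \right)} = 36 Q$ ($A{\left(Q,E \right)} = Q 36 = 36 Q$)
$A{\left(-1,g{\left(3,0 \right)} \right)} D{\left(-22 - 18 \right)} = 36 \left(-1\right) \left(-25\right) = \left(-36\right) \left(-25\right) = 900$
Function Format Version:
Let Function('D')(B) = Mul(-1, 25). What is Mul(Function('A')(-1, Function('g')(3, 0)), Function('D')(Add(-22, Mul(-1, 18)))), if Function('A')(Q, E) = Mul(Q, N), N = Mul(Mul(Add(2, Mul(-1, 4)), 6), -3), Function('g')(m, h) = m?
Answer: 900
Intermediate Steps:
Function('D')(B) = -25
N = 36 (N = Mul(Mul(Add(2, -4), 6), -3) = Mul(Mul(-2, 6), -3) = Mul(-12, -3) = 36)
Function('A')(Q, E) = Mul(36, Q) (Function('A')(Q, E) = Mul(Q, 36) = Mul(36, Q))
Mul(Function('A')(-1, Function('g')(3, 0)), Function('D')(Add(-22, Mul(-1, 18)))) = Mul(Mul(36, -1), -25) = Mul(-36, -25) = 900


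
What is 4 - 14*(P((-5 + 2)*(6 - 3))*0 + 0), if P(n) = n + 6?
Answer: 4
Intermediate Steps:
P(n) = 6 + n
4 - 14*(P((-5 + 2)*(6 - 3))*0 + 0) = 4 - 14*((6 + (-5 + 2)*(6 - 3))*0 + 0) = 4 - 14*((6 - 3*3)*0 + 0) = 4 - 14*((6 - 9)*0 + 0) = 4 - 14*(-3*0 + 0) = 4 - 14*(0 + 0) = 4 - 14*0 = 4 + 0 = 4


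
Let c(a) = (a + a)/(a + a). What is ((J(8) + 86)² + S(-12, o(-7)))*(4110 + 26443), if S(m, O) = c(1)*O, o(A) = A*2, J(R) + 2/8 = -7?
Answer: 3024777553/16 ≈ 1.8905e+8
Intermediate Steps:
c(a) = 1 (c(a) = (2*a)/((2*a)) = (2*a)*(1/(2*a)) = 1)
J(R) = -29/4 (J(R) = -¼ - 7 = -29/4)
o(A) = 2*A
S(m, O) = O (S(m, O) = 1*O = O)
((J(8) + 86)² + S(-12, o(-7)))*(4110 + 26443) = ((-29/4 + 86)² + 2*(-7))*(4110 + 26443) = ((315/4)² - 14)*30553 = (99225/16 - 14)*30553 = (99001/16)*30553 = 3024777553/16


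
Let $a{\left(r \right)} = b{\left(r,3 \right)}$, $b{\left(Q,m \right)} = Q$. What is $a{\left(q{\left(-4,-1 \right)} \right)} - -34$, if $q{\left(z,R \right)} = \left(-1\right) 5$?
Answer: $29$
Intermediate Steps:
$q{\left(z,R \right)} = -5$
$a{\left(r \right)} = r$
$a{\left(q{\left(-4,-1 \right)} \right)} - -34 = -5 - -34 = -5 + 34 = 29$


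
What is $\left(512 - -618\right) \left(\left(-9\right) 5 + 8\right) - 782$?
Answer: $-42592$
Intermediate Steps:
$\left(512 - -618\right) \left(\left(-9\right) 5 + 8\right) - 782 = \left(512 + 618\right) \left(-45 + 8\right) - 782 = 1130 \left(-37\right) - 782 = -41810 - 782 = -42592$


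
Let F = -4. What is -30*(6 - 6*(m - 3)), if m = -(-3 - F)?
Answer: -900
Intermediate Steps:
m = -1 (m = -(-3 - 1*(-4)) = -(-3 + 4) = -1*1 = -1)
-30*(6 - 6*(m - 3)) = -30*(6 - 6*(-1 - 3)) = -30*(6 - 6*(-4)) = -30*(6 - 1*(-24)) = -30*(6 + 24) = -30*30 = -900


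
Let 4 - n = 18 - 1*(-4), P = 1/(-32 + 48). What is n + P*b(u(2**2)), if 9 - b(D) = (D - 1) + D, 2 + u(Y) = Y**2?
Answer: -153/8 ≈ -19.125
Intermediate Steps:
u(Y) = -2 + Y**2
P = 1/16 ≈ 0.062500
b(D) = 10 - 2*D (b(D) = 9 - ((D - 1) + D) = 9 - ((-1 + D) + D) = 9 - (-1 + 2*D) = 9 + (1 - 2*D) = 10 - 2*D)
n = -18 (n = 4 - (18 - 1*(-4)) = 4 - (18 + 4) = 4 - 1*22 = 4 - 22 = -18)
n + P*b(u(2**2)) = -18 + (10 - 2*(-2 + (2**2)**2))/16 = -18 + (10 - 2*(-2 + 4**2))/16 = -18 + (10 - 2*(-2 + 16))/16 = -18 + (10 - 2*14)/16 = -18 + (10 - 28)/16 = -18 + (1/16)*(-18) = -18 - 9/8 = -153/8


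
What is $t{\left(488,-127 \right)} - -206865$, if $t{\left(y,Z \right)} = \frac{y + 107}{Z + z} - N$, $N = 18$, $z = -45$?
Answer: $\frac{35577089}{172} \approx 2.0684 \cdot 10^{5}$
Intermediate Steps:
$t{\left(y,Z \right)} = -18 + \frac{107 + y}{-45 + Z}$ ($t{\left(y,Z \right)} = \frac{y + 107}{Z - 45} - 18 = \frac{107 + y}{-45 + Z} - 18 = -18 + \frac{107 + y}{-45 + Z}$)
$t{\left(488,-127 \right)} - -206865 = \frac{917 + 488 - -2286}{-45 - 127} - -206865 = \frac{917 + 488 + 2286}{-172} + 206865 = \left(- \frac{1}{172}\right) 3691 + 206865 = - \frac{3691}{172} + 206865 = \frac{35577089}{172}$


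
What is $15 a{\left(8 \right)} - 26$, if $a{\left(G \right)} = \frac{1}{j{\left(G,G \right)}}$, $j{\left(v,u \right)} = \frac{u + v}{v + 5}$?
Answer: $- \frac{221}{16} \approx -13.813$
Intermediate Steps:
$j{\left(v,u \right)} = \frac{u + v}{5 + v}$
$a{\left(G \right)} = \frac{5 + G}{2 G}$ ($a{\left(G \right)} = \frac{1}{\frac{1}{5 + G} \left(G + G\right)} = \frac{1}{\frac{1}{5 + G} 2 G} = \frac{1}{2 G \frac{1}{5 + G}} = \frac{5 + G}{2 G}$)
$15 a{\left(8 \right)} - 26 = 15 \frac{5 + 8}{2 \cdot 8} - 26 = 15 \cdot \frac{1}{2} \cdot \frac{1}{8} \cdot 13 - 26 = 15 \cdot \frac{13}{16} - 26 = \frac{195}{16} - 26 = - \frac{221}{16}$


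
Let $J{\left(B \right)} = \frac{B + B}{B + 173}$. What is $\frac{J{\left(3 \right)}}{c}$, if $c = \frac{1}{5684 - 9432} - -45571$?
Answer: $\frac{937}{1252534118} \approx 7.4808 \cdot 10^{-7}$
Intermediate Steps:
$c = \frac{170800107}{3748}$ ($c = \frac{1}{-3748} + 45571 = - \frac{1}{3748} + 45571 = \frac{170800107}{3748} \approx 45571.0$)
$J{\left(B \right)} = \frac{2 B}{173 + B}$
$\frac{J{\left(3 \right)}}{c} = \frac{2 \cdot 3 \frac{1}{173 + 3}}{\frac{170800107}{3748}} = 2 \cdot 3 \cdot \frac{1}{176} \cdot \frac{3748}{170800107} = \frac{3}{88} \cdot \frac{3748}{170800107} = \frac{937}{1252534118}$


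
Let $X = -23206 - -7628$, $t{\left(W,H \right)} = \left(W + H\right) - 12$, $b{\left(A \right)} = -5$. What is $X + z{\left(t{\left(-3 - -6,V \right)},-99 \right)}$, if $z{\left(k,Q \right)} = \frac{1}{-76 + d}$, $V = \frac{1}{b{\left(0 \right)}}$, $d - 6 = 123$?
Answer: $- \frac{825633}{53} \approx -15578.0$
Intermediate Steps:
$d = 129$ ($d = 6 + 123 = 129$)
$V = - \frac{1}{5}$ ($V = \frac{1}{-5} = - \frac{1}{5} \approx -0.2$)
$t{\left(W,H \right)} = -12 + H + W$ ($t{\left(W,H \right)} = \left(H + W\right) - 12 = -12 + H + W$)
$X = -15578$ ($X = -23206 + 7628 = -15578$)
$z{\left(k,Q \right)} = \frac{1}{53}$ ($z{\left(k,Q \right)} = \frac{1}{-76 + 129} = \frac{1}{53}$)
$X + z{\left(t{\left(-3 - -6,V \right)},-99 \right)} = -15578 + \frac{1}{53} = - \frac{825633}{53}$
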